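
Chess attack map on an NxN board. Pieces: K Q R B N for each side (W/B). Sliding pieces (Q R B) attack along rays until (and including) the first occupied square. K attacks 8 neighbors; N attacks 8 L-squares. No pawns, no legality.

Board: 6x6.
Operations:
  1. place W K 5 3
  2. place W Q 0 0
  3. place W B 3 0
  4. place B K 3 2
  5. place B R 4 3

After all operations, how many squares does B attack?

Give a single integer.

Answer: 14

Derivation:
Op 1: place WK@(5,3)
Op 2: place WQ@(0,0)
Op 3: place WB@(3,0)
Op 4: place BK@(3,2)
Op 5: place BR@(4,3)
Per-piece attacks for B:
  BK@(3,2): attacks (3,3) (3,1) (4,2) (2,2) (4,3) (4,1) (2,3) (2,1)
  BR@(4,3): attacks (4,4) (4,5) (4,2) (4,1) (4,0) (5,3) (3,3) (2,3) (1,3) (0,3) [ray(1,0) blocked at (5,3)]
Union (14 distinct): (0,3) (1,3) (2,1) (2,2) (2,3) (3,1) (3,3) (4,0) (4,1) (4,2) (4,3) (4,4) (4,5) (5,3)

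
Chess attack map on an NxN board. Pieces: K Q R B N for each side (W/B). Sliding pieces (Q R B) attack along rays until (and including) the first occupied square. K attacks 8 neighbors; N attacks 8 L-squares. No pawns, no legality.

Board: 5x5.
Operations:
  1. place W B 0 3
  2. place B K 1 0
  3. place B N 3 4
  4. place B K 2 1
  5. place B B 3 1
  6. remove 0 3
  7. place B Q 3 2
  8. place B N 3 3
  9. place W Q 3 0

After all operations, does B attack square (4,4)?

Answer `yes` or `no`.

Answer: no

Derivation:
Op 1: place WB@(0,3)
Op 2: place BK@(1,0)
Op 3: place BN@(3,4)
Op 4: place BK@(2,1)
Op 5: place BB@(3,1)
Op 6: remove (0,3)
Op 7: place BQ@(3,2)
Op 8: place BN@(3,3)
Op 9: place WQ@(3,0)
Per-piece attacks for B:
  BK@(1,0): attacks (1,1) (2,0) (0,0) (2,1) (0,1)
  BK@(2,1): attacks (2,2) (2,0) (3,1) (1,1) (3,2) (3,0) (1,2) (1,0)
  BB@(3,1): attacks (4,2) (4,0) (2,2) (1,3) (0,4) (2,0)
  BQ@(3,2): attacks (3,3) (3,1) (4,2) (2,2) (1,2) (0,2) (4,3) (4,1) (2,3) (1,4) (2,1) [ray(0,1) blocked at (3,3); ray(0,-1) blocked at (3,1); ray(-1,-1) blocked at (2,1)]
  BN@(3,3): attacks (1,4) (4,1) (2,1) (1,2)
  BN@(3,4): attacks (4,2) (2,2) (1,3)
B attacks (4,4): no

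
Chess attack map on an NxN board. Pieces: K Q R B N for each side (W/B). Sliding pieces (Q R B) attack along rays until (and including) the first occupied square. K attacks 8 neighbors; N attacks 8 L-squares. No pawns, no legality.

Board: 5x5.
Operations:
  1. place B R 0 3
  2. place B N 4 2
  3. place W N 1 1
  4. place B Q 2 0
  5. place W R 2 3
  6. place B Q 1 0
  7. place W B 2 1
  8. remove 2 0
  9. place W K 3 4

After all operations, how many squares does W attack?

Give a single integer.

Op 1: place BR@(0,3)
Op 2: place BN@(4,2)
Op 3: place WN@(1,1)
Op 4: place BQ@(2,0)
Op 5: place WR@(2,3)
Op 6: place BQ@(1,0)
Op 7: place WB@(2,1)
Op 8: remove (2,0)
Op 9: place WK@(3,4)
Per-piece attacks for W:
  WN@(1,1): attacks (2,3) (3,2) (0,3) (3,0)
  WB@(2,1): attacks (3,2) (4,3) (3,0) (1,2) (0,3) (1,0) [ray(-1,1) blocked at (0,3); ray(-1,-1) blocked at (1,0)]
  WR@(2,3): attacks (2,4) (2,2) (2,1) (3,3) (4,3) (1,3) (0,3) [ray(0,-1) blocked at (2,1); ray(-1,0) blocked at (0,3)]
  WK@(3,4): attacks (3,3) (4,4) (2,4) (4,3) (2,3)
Union (13 distinct): (0,3) (1,0) (1,2) (1,3) (2,1) (2,2) (2,3) (2,4) (3,0) (3,2) (3,3) (4,3) (4,4)

Answer: 13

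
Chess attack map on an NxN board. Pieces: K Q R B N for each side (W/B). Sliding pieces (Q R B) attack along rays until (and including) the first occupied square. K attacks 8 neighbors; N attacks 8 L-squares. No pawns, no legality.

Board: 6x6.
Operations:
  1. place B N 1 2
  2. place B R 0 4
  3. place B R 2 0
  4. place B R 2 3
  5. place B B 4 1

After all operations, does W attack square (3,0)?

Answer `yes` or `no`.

Op 1: place BN@(1,2)
Op 2: place BR@(0,4)
Op 3: place BR@(2,0)
Op 4: place BR@(2,3)
Op 5: place BB@(4,1)
Per-piece attacks for W:
W attacks (3,0): no

Answer: no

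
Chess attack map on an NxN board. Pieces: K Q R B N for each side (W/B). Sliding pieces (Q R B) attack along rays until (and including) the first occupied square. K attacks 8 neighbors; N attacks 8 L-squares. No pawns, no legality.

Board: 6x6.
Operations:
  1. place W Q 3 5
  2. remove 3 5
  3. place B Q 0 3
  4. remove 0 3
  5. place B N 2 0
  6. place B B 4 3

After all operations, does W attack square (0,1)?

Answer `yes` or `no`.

Answer: no

Derivation:
Op 1: place WQ@(3,5)
Op 2: remove (3,5)
Op 3: place BQ@(0,3)
Op 4: remove (0,3)
Op 5: place BN@(2,0)
Op 6: place BB@(4,3)
Per-piece attacks for W:
W attacks (0,1): no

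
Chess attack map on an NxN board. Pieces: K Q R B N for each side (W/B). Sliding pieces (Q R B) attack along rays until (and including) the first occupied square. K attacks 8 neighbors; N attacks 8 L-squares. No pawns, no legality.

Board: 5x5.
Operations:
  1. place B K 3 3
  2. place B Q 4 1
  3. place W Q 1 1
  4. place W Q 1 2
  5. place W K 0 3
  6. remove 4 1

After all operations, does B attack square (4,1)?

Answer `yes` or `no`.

Answer: no

Derivation:
Op 1: place BK@(3,3)
Op 2: place BQ@(4,1)
Op 3: place WQ@(1,1)
Op 4: place WQ@(1,2)
Op 5: place WK@(0,3)
Op 6: remove (4,1)
Per-piece attacks for B:
  BK@(3,3): attacks (3,4) (3,2) (4,3) (2,3) (4,4) (4,2) (2,4) (2,2)
B attacks (4,1): no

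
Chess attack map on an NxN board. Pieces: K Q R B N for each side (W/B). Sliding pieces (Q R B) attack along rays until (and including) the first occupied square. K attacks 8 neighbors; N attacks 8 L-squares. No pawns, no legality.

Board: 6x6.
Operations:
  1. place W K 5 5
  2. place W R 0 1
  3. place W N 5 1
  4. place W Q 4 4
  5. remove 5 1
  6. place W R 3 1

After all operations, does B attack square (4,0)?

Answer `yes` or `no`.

Op 1: place WK@(5,5)
Op 2: place WR@(0,1)
Op 3: place WN@(5,1)
Op 4: place WQ@(4,4)
Op 5: remove (5,1)
Op 6: place WR@(3,1)
Per-piece attacks for B:
B attacks (4,0): no

Answer: no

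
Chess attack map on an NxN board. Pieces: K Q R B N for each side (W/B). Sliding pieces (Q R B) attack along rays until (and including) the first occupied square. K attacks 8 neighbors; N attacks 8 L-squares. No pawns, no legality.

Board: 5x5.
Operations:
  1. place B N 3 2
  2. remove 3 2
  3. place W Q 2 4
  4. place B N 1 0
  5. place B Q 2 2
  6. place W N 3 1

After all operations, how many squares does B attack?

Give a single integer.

Answer: 16

Derivation:
Op 1: place BN@(3,2)
Op 2: remove (3,2)
Op 3: place WQ@(2,4)
Op 4: place BN@(1,0)
Op 5: place BQ@(2,2)
Op 6: place WN@(3,1)
Per-piece attacks for B:
  BN@(1,0): attacks (2,2) (3,1) (0,2)
  BQ@(2,2): attacks (2,3) (2,4) (2,1) (2,0) (3,2) (4,2) (1,2) (0,2) (3,3) (4,4) (3,1) (1,3) (0,4) (1,1) (0,0) [ray(0,1) blocked at (2,4); ray(1,-1) blocked at (3,1)]
Union (16 distinct): (0,0) (0,2) (0,4) (1,1) (1,2) (1,3) (2,0) (2,1) (2,2) (2,3) (2,4) (3,1) (3,2) (3,3) (4,2) (4,4)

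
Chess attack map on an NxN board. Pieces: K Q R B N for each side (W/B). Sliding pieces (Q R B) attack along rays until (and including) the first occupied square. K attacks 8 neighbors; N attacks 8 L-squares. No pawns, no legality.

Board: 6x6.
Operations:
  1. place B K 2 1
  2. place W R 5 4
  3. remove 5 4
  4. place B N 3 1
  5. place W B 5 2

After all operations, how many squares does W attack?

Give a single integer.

Answer: 5

Derivation:
Op 1: place BK@(2,1)
Op 2: place WR@(5,4)
Op 3: remove (5,4)
Op 4: place BN@(3,1)
Op 5: place WB@(5,2)
Per-piece attacks for W:
  WB@(5,2): attacks (4,3) (3,4) (2,5) (4,1) (3,0)
Union (5 distinct): (2,5) (3,0) (3,4) (4,1) (4,3)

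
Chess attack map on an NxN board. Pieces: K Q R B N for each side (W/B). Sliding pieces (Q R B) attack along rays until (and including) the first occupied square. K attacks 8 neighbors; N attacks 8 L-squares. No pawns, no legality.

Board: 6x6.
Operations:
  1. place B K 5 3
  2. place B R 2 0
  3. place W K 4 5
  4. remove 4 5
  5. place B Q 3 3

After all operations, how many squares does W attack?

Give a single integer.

Op 1: place BK@(5,3)
Op 2: place BR@(2,0)
Op 3: place WK@(4,5)
Op 4: remove (4,5)
Op 5: place BQ@(3,3)
Per-piece attacks for W:
Union (0 distinct): (none)

Answer: 0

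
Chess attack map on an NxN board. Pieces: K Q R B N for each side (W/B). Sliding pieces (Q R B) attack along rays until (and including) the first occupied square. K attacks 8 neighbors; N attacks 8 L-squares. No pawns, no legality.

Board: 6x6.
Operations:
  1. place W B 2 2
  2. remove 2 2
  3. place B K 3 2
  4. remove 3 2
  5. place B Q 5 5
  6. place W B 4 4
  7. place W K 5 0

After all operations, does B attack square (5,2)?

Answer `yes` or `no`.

Answer: yes

Derivation:
Op 1: place WB@(2,2)
Op 2: remove (2,2)
Op 3: place BK@(3,2)
Op 4: remove (3,2)
Op 5: place BQ@(5,5)
Op 6: place WB@(4,4)
Op 7: place WK@(5,0)
Per-piece attacks for B:
  BQ@(5,5): attacks (5,4) (5,3) (5,2) (5,1) (5,0) (4,5) (3,5) (2,5) (1,5) (0,5) (4,4) [ray(0,-1) blocked at (5,0); ray(-1,-1) blocked at (4,4)]
B attacks (5,2): yes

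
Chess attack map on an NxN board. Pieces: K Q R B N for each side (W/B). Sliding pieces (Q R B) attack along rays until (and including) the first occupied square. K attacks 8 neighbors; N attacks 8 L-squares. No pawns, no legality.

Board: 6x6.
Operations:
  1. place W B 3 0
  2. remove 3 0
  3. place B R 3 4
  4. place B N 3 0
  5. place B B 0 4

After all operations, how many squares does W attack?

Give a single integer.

Answer: 0

Derivation:
Op 1: place WB@(3,0)
Op 2: remove (3,0)
Op 3: place BR@(3,4)
Op 4: place BN@(3,0)
Op 5: place BB@(0,4)
Per-piece attacks for W:
Union (0 distinct): (none)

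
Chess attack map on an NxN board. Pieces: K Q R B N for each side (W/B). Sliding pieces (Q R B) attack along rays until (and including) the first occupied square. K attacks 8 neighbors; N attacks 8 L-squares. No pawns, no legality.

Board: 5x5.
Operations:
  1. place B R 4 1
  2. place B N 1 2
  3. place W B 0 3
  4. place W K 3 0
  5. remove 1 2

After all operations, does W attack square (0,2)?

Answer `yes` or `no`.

Answer: no

Derivation:
Op 1: place BR@(4,1)
Op 2: place BN@(1,2)
Op 3: place WB@(0,3)
Op 4: place WK@(3,0)
Op 5: remove (1,2)
Per-piece attacks for W:
  WB@(0,3): attacks (1,4) (1,2) (2,1) (3,0) [ray(1,-1) blocked at (3,0)]
  WK@(3,0): attacks (3,1) (4,0) (2,0) (4,1) (2,1)
W attacks (0,2): no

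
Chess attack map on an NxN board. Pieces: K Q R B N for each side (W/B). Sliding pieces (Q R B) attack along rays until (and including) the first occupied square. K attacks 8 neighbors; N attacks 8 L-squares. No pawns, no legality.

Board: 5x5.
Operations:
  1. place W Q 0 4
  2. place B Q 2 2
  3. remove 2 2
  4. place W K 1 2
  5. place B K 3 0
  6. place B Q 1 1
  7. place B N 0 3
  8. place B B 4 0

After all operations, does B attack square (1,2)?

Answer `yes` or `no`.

Op 1: place WQ@(0,4)
Op 2: place BQ@(2,2)
Op 3: remove (2,2)
Op 4: place WK@(1,2)
Op 5: place BK@(3,0)
Op 6: place BQ@(1,1)
Op 7: place BN@(0,3)
Op 8: place BB@(4,0)
Per-piece attacks for B:
  BN@(0,3): attacks (2,4) (1,1) (2,2)
  BQ@(1,1): attacks (1,2) (1,0) (2,1) (3,1) (4,1) (0,1) (2,2) (3,3) (4,4) (2,0) (0,2) (0,0) [ray(0,1) blocked at (1,2)]
  BK@(3,0): attacks (3,1) (4,0) (2,0) (4,1) (2,1)
  BB@(4,0): attacks (3,1) (2,2) (1,3) (0,4) [ray(-1,1) blocked at (0,4)]
B attacks (1,2): yes

Answer: yes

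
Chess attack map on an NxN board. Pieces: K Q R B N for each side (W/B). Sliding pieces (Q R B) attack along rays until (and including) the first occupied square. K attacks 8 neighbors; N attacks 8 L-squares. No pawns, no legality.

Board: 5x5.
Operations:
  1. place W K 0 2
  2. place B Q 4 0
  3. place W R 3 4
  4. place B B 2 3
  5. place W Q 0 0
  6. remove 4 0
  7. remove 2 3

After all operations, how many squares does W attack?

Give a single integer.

Answer: 18

Derivation:
Op 1: place WK@(0,2)
Op 2: place BQ@(4,0)
Op 3: place WR@(3,4)
Op 4: place BB@(2,3)
Op 5: place WQ@(0,0)
Op 6: remove (4,0)
Op 7: remove (2,3)
Per-piece attacks for W:
  WQ@(0,0): attacks (0,1) (0,2) (1,0) (2,0) (3,0) (4,0) (1,1) (2,2) (3,3) (4,4) [ray(0,1) blocked at (0,2)]
  WK@(0,2): attacks (0,3) (0,1) (1,2) (1,3) (1,1)
  WR@(3,4): attacks (3,3) (3,2) (3,1) (3,0) (4,4) (2,4) (1,4) (0,4)
Union (18 distinct): (0,1) (0,2) (0,3) (0,4) (1,0) (1,1) (1,2) (1,3) (1,4) (2,0) (2,2) (2,4) (3,0) (3,1) (3,2) (3,3) (4,0) (4,4)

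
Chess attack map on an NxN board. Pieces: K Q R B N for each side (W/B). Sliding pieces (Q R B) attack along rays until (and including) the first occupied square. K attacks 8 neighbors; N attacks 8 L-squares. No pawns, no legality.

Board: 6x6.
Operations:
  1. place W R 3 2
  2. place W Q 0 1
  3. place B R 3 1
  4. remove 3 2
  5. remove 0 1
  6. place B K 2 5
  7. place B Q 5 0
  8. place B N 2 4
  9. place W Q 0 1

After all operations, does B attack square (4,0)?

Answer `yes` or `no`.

Answer: yes

Derivation:
Op 1: place WR@(3,2)
Op 2: place WQ@(0,1)
Op 3: place BR@(3,1)
Op 4: remove (3,2)
Op 5: remove (0,1)
Op 6: place BK@(2,5)
Op 7: place BQ@(5,0)
Op 8: place BN@(2,4)
Op 9: place WQ@(0,1)
Per-piece attacks for B:
  BN@(2,4): attacks (4,5) (0,5) (3,2) (4,3) (1,2) (0,3)
  BK@(2,5): attacks (2,4) (3,5) (1,5) (3,4) (1,4)
  BR@(3,1): attacks (3,2) (3,3) (3,4) (3,5) (3,0) (4,1) (5,1) (2,1) (1,1) (0,1) [ray(-1,0) blocked at (0,1)]
  BQ@(5,0): attacks (5,1) (5,2) (5,3) (5,4) (5,5) (4,0) (3,0) (2,0) (1,0) (0,0) (4,1) (3,2) (2,3) (1,4) (0,5)
B attacks (4,0): yes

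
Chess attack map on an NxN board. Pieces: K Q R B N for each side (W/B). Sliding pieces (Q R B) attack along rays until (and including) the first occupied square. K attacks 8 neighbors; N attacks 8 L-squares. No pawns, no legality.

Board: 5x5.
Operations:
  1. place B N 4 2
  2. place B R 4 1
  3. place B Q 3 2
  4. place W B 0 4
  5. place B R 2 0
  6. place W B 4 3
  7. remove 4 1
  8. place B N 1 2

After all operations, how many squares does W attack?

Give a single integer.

Answer: 6

Derivation:
Op 1: place BN@(4,2)
Op 2: place BR@(4,1)
Op 3: place BQ@(3,2)
Op 4: place WB@(0,4)
Op 5: place BR@(2,0)
Op 6: place WB@(4,3)
Op 7: remove (4,1)
Op 8: place BN@(1,2)
Per-piece attacks for W:
  WB@(0,4): attacks (1,3) (2,2) (3,1) (4,0)
  WB@(4,3): attacks (3,4) (3,2) [ray(-1,-1) blocked at (3,2)]
Union (6 distinct): (1,3) (2,2) (3,1) (3,2) (3,4) (4,0)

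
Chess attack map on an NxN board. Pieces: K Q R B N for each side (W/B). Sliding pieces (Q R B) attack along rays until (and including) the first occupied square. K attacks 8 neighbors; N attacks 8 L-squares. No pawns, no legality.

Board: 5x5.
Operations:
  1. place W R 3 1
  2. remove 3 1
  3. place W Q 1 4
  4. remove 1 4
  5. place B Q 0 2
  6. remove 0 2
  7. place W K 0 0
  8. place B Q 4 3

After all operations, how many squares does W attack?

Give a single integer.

Answer: 3

Derivation:
Op 1: place WR@(3,1)
Op 2: remove (3,1)
Op 3: place WQ@(1,4)
Op 4: remove (1,4)
Op 5: place BQ@(0,2)
Op 6: remove (0,2)
Op 7: place WK@(0,0)
Op 8: place BQ@(4,3)
Per-piece attacks for W:
  WK@(0,0): attacks (0,1) (1,0) (1,1)
Union (3 distinct): (0,1) (1,0) (1,1)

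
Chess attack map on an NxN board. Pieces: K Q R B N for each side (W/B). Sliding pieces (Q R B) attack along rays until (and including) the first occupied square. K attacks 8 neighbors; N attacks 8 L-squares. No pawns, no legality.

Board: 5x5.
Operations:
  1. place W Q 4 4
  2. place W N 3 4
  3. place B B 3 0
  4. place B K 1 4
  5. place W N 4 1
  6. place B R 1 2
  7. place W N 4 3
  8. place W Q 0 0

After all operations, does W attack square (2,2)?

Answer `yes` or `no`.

Op 1: place WQ@(4,4)
Op 2: place WN@(3,4)
Op 3: place BB@(3,0)
Op 4: place BK@(1,4)
Op 5: place WN@(4,1)
Op 6: place BR@(1,2)
Op 7: place WN@(4,3)
Op 8: place WQ@(0,0)
Per-piece attacks for W:
  WQ@(0,0): attacks (0,1) (0,2) (0,3) (0,4) (1,0) (2,0) (3,0) (1,1) (2,2) (3,3) (4,4) [ray(1,0) blocked at (3,0); ray(1,1) blocked at (4,4)]
  WN@(3,4): attacks (4,2) (2,2) (1,3)
  WN@(4,1): attacks (3,3) (2,2) (2,0)
  WN@(4,3): attacks (2,4) (3,1) (2,2)
  WQ@(4,4): attacks (4,3) (3,4) (3,3) (2,2) (1,1) (0,0) [ray(0,-1) blocked at (4,3); ray(-1,0) blocked at (3,4); ray(-1,-1) blocked at (0,0)]
W attacks (2,2): yes

Answer: yes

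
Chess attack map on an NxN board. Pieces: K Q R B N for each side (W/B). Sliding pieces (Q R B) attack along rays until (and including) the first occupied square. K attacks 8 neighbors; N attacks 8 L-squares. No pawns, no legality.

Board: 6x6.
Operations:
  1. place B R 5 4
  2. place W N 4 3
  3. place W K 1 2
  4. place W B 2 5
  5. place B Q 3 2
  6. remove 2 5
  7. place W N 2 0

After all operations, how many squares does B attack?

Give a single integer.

Op 1: place BR@(5,4)
Op 2: place WN@(4,3)
Op 3: place WK@(1,2)
Op 4: place WB@(2,5)
Op 5: place BQ@(3,2)
Op 6: remove (2,5)
Op 7: place WN@(2,0)
Per-piece attacks for B:
  BQ@(3,2): attacks (3,3) (3,4) (3,5) (3,1) (3,0) (4,2) (5,2) (2,2) (1,2) (4,3) (4,1) (5,0) (2,3) (1,4) (0,5) (2,1) (1,0) [ray(-1,0) blocked at (1,2); ray(1,1) blocked at (4,3)]
  BR@(5,4): attacks (5,5) (5,3) (5,2) (5,1) (5,0) (4,4) (3,4) (2,4) (1,4) (0,4)
Union (23 distinct): (0,4) (0,5) (1,0) (1,2) (1,4) (2,1) (2,2) (2,3) (2,4) (3,0) (3,1) (3,3) (3,4) (3,5) (4,1) (4,2) (4,3) (4,4) (5,0) (5,1) (5,2) (5,3) (5,5)

Answer: 23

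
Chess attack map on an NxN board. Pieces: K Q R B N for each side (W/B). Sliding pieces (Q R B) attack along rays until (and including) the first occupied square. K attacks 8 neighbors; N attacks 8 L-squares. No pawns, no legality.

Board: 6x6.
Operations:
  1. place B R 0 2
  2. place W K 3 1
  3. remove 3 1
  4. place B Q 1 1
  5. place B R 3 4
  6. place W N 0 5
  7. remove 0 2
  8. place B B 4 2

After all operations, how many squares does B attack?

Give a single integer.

Op 1: place BR@(0,2)
Op 2: place WK@(3,1)
Op 3: remove (3,1)
Op 4: place BQ@(1,1)
Op 5: place BR@(3,4)
Op 6: place WN@(0,5)
Op 7: remove (0,2)
Op 8: place BB@(4,2)
Per-piece attacks for B:
  BQ@(1,1): attacks (1,2) (1,3) (1,4) (1,5) (1,0) (2,1) (3,1) (4,1) (5,1) (0,1) (2,2) (3,3) (4,4) (5,5) (2,0) (0,2) (0,0)
  BR@(3,4): attacks (3,5) (3,3) (3,2) (3,1) (3,0) (4,4) (5,4) (2,4) (1,4) (0,4)
  BB@(4,2): attacks (5,3) (5,1) (3,3) (2,4) (1,5) (3,1) (2,0)
Union (24 distinct): (0,0) (0,1) (0,2) (0,4) (1,0) (1,2) (1,3) (1,4) (1,5) (2,0) (2,1) (2,2) (2,4) (3,0) (3,1) (3,2) (3,3) (3,5) (4,1) (4,4) (5,1) (5,3) (5,4) (5,5)

Answer: 24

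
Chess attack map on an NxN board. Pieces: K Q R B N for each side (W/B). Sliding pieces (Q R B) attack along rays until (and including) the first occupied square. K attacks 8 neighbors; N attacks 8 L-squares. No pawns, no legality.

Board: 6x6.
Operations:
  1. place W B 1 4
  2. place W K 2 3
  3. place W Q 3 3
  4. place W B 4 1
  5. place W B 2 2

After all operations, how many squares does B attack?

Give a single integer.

Op 1: place WB@(1,4)
Op 2: place WK@(2,3)
Op 3: place WQ@(3,3)
Op 4: place WB@(4,1)
Op 5: place WB@(2,2)
Per-piece attacks for B:
Union (0 distinct): (none)

Answer: 0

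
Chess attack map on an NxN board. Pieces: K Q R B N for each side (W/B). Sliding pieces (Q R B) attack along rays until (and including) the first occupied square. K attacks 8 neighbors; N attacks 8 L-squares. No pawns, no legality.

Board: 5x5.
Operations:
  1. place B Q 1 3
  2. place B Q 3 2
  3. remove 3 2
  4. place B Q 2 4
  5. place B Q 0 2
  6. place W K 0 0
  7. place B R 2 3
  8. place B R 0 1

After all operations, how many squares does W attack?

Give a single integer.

Answer: 3

Derivation:
Op 1: place BQ@(1,3)
Op 2: place BQ@(3,2)
Op 3: remove (3,2)
Op 4: place BQ@(2,4)
Op 5: place BQ@(0,2)
Op 6: place WK@(0,0)
Op 7: place BR@(2,3)
Op 8: place BR@(0,1)
Per-piece attacks for W:
  WK@(0,0): attacks (0,1) (1,0) (1,1)
Union (3 distinct): (0,1) (1,0) (1,1)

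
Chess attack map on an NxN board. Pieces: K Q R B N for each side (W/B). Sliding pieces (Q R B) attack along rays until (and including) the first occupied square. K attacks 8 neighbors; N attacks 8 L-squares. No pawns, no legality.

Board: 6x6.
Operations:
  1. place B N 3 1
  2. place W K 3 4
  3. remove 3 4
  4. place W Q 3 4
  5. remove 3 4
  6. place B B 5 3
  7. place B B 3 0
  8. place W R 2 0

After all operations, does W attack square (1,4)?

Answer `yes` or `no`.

Op 1: place BN@(3,1)
Op 2: place WK@(3,4)
Op 3: remove (3,4)
Op 4: place WQ@(3,4)
Op 5: remove (3,4)
Op 6: place BB@(5,3)
Op 7: place BB@(3,0)
Op 8: place WR@(2,0)
Per-piece attacks for W:
  WR@(2,0): attacks (2,1) (2,2) (2,3) (2,4) (2,5) (3,0) (1,0) (0,0) [ray(1,0) blocked at (3,0)]
W attacks (1,4): no

Answer: no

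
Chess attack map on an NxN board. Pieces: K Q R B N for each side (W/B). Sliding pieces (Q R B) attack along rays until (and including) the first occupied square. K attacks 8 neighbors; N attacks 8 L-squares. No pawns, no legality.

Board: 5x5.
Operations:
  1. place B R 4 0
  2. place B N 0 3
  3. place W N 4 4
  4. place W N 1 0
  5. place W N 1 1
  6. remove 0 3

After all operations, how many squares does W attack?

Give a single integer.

Op 1: place BR@(4,0)
Op 2: place BN@(0,3)
Op 3: place WN@(4,4)
Op 4: place WN@(1,0)
Op 5: place WN@(1,1)
Op 6: remove (0,3)
Per-piece attacks for W:
  WN@(1,0): attacks (2,2) (3,1) (0,2)
  WN@(1,1): attacks (2,3) (3,2) (0,3) (3,0)
  WN@(4,4): attacks (3,2) (2,3)
Union (7 distinct): (0,2) (0,3) (2,2) (2,3) (3,0) (3,1) (3,2)

Answer: 7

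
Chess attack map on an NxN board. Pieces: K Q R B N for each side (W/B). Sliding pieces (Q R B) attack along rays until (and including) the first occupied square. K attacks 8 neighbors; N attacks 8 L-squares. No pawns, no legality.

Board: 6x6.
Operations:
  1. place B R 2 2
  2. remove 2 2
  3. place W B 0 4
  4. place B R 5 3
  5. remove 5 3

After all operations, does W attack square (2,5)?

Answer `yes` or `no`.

Op 1: place BR@(2,2)
Op 2: remove (2,2)
Op 3: place WB@(0,4)
Op 4: place BR@(5,3)
Op 5: remove (5,3)
Per-piece attacks for W:
  WB@(0,4): attacks (1,5) (1,3) (2,2) (3,1) (4,0)
W attacks (2,5): no

Answer: no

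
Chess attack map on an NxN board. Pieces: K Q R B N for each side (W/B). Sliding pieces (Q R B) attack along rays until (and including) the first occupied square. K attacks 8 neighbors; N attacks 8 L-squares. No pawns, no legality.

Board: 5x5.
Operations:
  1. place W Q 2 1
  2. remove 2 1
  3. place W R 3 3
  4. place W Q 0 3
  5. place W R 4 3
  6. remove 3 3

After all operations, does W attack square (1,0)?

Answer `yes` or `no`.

Op 1: place WQ@(2,1)
Op 2: remove (2,1)
Op 3: place WR@(3,3)
Op 4: place WQ@(0,3)
Op 5: place WR@(4,3)
Op 6: remove (3,3)
Per-piece attacks for W:
  WQ@(0,3): attacks (0,4) (0,2) (0,1) (0,0) (1,3) (2,3) (3,3) (4,3) (1,4) (1,2) (2,1) (3,0) [ray(1,0) blocked at (4,3)]
  WR@(4,3): attacks (4,4) (4,2) (4,1) (4,0) (3,3) (2,3) (1,3) (0,3) [ray(-1,0) blocked at (0,3)]
W attacks (1,0): no

Answer: no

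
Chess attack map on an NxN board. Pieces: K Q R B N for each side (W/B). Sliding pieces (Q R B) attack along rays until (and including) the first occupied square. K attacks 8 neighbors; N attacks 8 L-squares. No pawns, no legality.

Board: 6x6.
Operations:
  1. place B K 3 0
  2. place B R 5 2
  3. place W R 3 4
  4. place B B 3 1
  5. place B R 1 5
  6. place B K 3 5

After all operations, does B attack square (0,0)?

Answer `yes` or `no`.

Op 1: place BK@(3,0)
Op 2: place BR@(5,2)
Op 3: place WR@(3,4)
Op 4: place BB@(3,1)
Op 5: place BR@(1,5)
Op 6: place BK@(3,5)
Per-piece attacks for B:
  BR@(1,5): attacks (1,4) (1,3) (1,2) (1,1) (1,0) (2,5) (3,5) (0,5) [ray(1,0) blocked at (3,5)]
  BK@(3,0): attacks (3,1) (4,0) (2,0) (4,1) (2,1)
  BB@(3,1): attacks (4,2) (5,3) (4,0) (2,2) (1,3) (0,4) (2,0)
  BK@(3,5): attacks (3,4) (4,5) (2,5) (4,4) (2,4)
  BR@(5,2): attacks (5,3) (5,4) (5,5) (5,1) (5,0) (4,2) (3,2) (2,2) (1,2) (0,2)
B attacks (0,0): no

Answer: no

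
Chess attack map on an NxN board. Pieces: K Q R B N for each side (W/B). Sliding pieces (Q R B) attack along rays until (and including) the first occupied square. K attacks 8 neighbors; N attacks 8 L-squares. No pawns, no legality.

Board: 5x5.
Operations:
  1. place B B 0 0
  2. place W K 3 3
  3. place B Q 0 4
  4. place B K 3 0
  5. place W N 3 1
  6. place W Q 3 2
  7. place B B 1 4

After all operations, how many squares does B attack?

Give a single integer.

Answer: 16

Derivation:
Op 1: place BB@(0,0)
Op 2: place WK@(3,3)
Op 3: place BQ@(0,4)
Op 4: place BK@(3,0)
Op 5: place WN@(3,1)
Op 6: place WQ@(3,2)
Op 7: place BB@(1,4)
Per-piece attacks for B:
  BB@(0,0): attacks (1,1) (2,2) (3,3) [ray(1,1) blocked at (3,3)]
  BQ@(0,4): attacks (0,3) (0,2) (0,1) (0,0) (1,4) (1,3) (2,2) (3,1) [ray(0,-1) blocked at (0,0); ray(1,0) blocked at (1,4); ray(1,-1) blocked at (3,1)]
  BB@(1,4): attacks (2,3) (3,2) (0,3) [ray(1,-1) blocked at (3,2)]
  BK@(3,0): attacks (3,1) (4,0) (2,0) (4,1) (2,1)
Union (16 distinct): (0,0) (0,1) (0,2) (0,3) (1,1) (1,3) (1,4) (2,0) (2,1) (2,2) (2,3) (3,1) (3,2) (3,3) (4,0) (4,1)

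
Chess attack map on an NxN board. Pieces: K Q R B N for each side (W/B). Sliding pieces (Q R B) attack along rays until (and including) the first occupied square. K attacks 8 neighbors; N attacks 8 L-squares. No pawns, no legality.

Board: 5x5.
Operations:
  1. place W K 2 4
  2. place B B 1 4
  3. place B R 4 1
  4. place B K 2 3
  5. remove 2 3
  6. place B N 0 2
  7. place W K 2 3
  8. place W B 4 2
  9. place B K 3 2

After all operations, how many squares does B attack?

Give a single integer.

Answer: 14

Derivation:
Op 1: place WK@(2,4)
Op 2: place BB@(1,4)
Op 3: place BR@(4,1)
Op 4: place BK@(2,3)
Op 5: remove (2,3)
Op 6: place BN@(0,2)
Op 7: place WK@(2,3)
Op 8: place WB@(4,2)
Op 9: place BK@(3,2)
Per-piece attacks for B:
  BN@(0,2): attacks (1,4) (2,3) (1,0) (2,1)
  BB@(1,4): attacks (2,3) (0,3) [ray(1,-1) blocked at (2,3)]
  BK@(3,2): attacks (3,3) (3,1) (4,2) (2,2) (4,3) (4,1) (2,3) (2,1)
  BR@(4,1): attacks (4,2) (4,0) (3,1) (2,1) (1,1) (0,1) [ray(0,1) blocked at (4,2)]
Union (14 distinct): (0,1) (0,3) (1,0) (1,1) (1,4) (2,1) (2,2) (2,3) (3,1) (3,3) (4,0) (4,1) (4,2) (4,3)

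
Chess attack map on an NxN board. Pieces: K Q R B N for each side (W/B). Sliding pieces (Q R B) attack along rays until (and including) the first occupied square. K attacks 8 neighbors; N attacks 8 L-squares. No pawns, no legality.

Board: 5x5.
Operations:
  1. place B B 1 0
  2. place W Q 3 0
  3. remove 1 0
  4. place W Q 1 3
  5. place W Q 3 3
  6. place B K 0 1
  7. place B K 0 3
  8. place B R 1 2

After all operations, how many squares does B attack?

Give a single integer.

Op 1: place BB@(1,0)
Op 2: place WQ@(3,0)
Op 3: remove (1,0)
Op 4: place WQ@(1,3)
Op 5: place WQ@(3,3)
Op 6: place BK@(0,1)
Op 7: place BK@(0,3)
Op 8: place BR@(1,2)
Per-piece attacks for B:
  BK@(0,1): attacks (0,2) (0,0) (1,1) (1,2) (1,0)
  BK@(0,3): attacks (0,4) (0,2) (1,3) (1,4) (1,2)
  BR@(1,2): attacks (1,3) (1,1) (1,0) (2,2) (3,2) (4,2) (0,2) [ray(0,1) blocked at (1,3)]
Union (11 distinct): (0,0) (0,2) (0,4) (1,0) (1,1) (1,2) (1,3) (1,4) (2,2) (3,2) (4,2)

Answer: 11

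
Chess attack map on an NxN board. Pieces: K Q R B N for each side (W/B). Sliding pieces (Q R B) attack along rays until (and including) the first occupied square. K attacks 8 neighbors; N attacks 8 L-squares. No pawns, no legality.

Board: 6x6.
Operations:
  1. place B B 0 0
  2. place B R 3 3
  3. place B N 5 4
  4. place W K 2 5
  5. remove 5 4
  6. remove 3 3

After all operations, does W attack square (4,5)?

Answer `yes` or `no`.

Op 1: place BB@(0,0)
Op 2: place BR@(3,3)
Op 3: place BN@(5,4)
Op 4: place WK@(2,5)
Op 5: remove (5,4)
Op 6: remove (3,3)
Per-piece attacks for W:
  WK@(2,5): attacks (2,4) (3,5) (1,5) (3,4) (1,4)
W attacks (4,5): no

Answer: no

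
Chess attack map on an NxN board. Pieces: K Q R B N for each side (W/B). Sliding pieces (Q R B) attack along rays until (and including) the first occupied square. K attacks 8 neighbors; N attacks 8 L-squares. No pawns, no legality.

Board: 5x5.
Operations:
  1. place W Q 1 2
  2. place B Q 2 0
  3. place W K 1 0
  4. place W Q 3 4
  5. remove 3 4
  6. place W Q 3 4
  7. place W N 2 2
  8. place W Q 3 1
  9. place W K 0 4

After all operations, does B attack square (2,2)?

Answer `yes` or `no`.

Answer: yes

Derivation:
Op 1: place WQ@(1,2)
Op 2: place BQ@(2,0)
Op 3: place WK@(1,0)
Op 4: place WQ@(3,4)
Op 5: remove (3,4)
Op 6: place WQ@(3,4)
Op 7: place WN@(2,2)
Op 8: place WQ@(3,1)
Op 9: place WK@(0,4)
Per-piece attacks for B:
  BQ@(2,0): attacks (2,1) (2,2) (3,0) (4,0) (1,0) (3,1) (1,1) (0,2) [ray(0,1) blocked at (2,2); ray(-1,0) blocked at (1,0); ray(1,1) blocked at (3,1)]
B attacks (2,2): yes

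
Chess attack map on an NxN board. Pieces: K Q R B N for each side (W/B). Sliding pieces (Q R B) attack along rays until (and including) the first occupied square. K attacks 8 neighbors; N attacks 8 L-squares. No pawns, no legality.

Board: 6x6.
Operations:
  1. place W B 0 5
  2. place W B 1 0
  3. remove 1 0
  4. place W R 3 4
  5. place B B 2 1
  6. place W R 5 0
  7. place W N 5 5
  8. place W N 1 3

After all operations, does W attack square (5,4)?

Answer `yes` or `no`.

Op 1: place WB@(0,5)
Op 2: place WB@(1,0)
Op 3: remove (1,0)
Op 4: place WR@(3,4)
Op 5: place BB@(2,1)
Op 6: place WR@(5,0)
Op 7: place WN@(5,5)
Op 8: place WN@(1,3)
Per-piece attacks for W:
  WB@(0,5): attacks (1,4) (2,3) (3,2) (4,1) (5,0) [ray(1,-1) blocked at (5,0)]
  WN@(1,3): attacks (2,5) (3,4) (0,5) (2,1) (3,2) (0,1)
  WR@(3,4): attacks (3,5) (3,3) (3,2) (3,1) (3,0) (4,4) (5,4) (2,4) (1,4) (0,4)
  WR@(5,0): attacks (5,1) (5,2) (5,3) (5,4) (5,5) (4,0) (3,0) (2,0) (1,0) (0,0) [ray(0,1) blocked at (5,5)]
  WN@(5,5): attacks (4,3) (3,4)
W attacks (5,4): yes

Answer: yes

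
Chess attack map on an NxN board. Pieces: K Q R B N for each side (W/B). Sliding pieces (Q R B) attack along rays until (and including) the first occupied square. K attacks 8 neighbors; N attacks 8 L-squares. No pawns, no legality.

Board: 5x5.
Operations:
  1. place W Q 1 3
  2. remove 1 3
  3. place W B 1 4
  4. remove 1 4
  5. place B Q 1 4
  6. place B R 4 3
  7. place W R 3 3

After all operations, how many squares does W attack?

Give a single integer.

Op 1: place WQ@(1,3)
Op 2: remove (1,3)
Op 3: place WB@(1,4)
Op 4: remove (1,4)
Op 5: place BQ@(1,4)
Op 6: place BR@(4,3)
Op 7: place WR@(3,3)
Per-piece attacks for W:
  WR@(3,3): attacks (3,4) (3,2) (3,1) (3,0) (4,3) (2,3) (1,3) (0,3) [ray(1,0) blocked at (4,3)]
Union (8 distinct): (0,3) (1,3) (2,3) (3,0) (3,1) (3,2) (3,4) (4,3)

Answer: 8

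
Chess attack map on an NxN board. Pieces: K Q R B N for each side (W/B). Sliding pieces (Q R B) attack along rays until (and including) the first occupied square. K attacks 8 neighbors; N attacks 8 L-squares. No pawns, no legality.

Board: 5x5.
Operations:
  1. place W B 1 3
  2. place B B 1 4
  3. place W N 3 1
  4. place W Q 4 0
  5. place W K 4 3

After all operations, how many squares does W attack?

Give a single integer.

Op 1: place WB@(1,3)
Op 2: place BB@(1,4)
Op 3: place WN@(3,1)
Op 4: place WQ@(4,0)
Op 5: place WK@(4,3)
Per-piece attacks for W:
  WB@(1,3): attacks (2,4) (2,2) (3,1) (0,4) (0,2) [ray(1,-1) blocked at (3,1)]
  WN@(3,1): attacks (4,3) (2,3) (1,2) (1,0)
  WQ@(4,0): attacks (4,1) (4,2) (4,3) (3,0) (2,0) (1,0) (0,0) (3,1) [ray(0,1) blocked at (4,3); ray(-1,1) blocked at (3,1)]
  WK@(4,3): attacks (4,4) (4,2) (3,3) (3,4) (3,2)
Union (18 distinct): (0,0) (0,2) (0,4) (1,0) (1,2) (2,0) (2,2) (2,3) (2,4) (3,0) (3,1) (3,2) (3,3) (3,4) (4,1) (4,2) (4,3) (4,4)

Answer: 18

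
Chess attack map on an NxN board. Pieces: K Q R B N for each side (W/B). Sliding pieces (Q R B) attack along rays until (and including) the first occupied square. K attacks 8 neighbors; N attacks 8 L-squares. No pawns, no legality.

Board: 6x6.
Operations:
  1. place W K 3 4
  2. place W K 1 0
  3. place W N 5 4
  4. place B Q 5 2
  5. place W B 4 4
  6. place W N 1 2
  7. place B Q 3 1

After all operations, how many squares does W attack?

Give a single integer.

Op 1: place WK@(3,4)
Op 2: place WK@(1,0)
Op 3: place WN@(5,4)
Op 4: place BQ@(5,2)
Op 5: place WB@(4,4)
Op 6: place WN@(1,2)
Op 7: place BQ@(3,1)
Per-piece attacks for W:
  WK@(1,0): attacks (1,1) (2,0) (0,0) (2,1) (0,1)
  WN@(1,2): attacks (2,4) (3,3) (0,4) (2,0) (3,1) (0,0)
  WK@(3,4): attacks (3,5) (3,3) (4,4) (2,4) (4,5) (4,3) (2,5) (2,3)
  WB@(4,4): attacks (5,5) (5,3) (3,5) (3,3) (2,2) (1,1) (0,0)
  WN@(5,4): attacks (3,5) (4,2) (3,3)
Union (19 distinct): (0,0) (0,1) (0,4) (1,1) (2,0) (2,1) (2,2) (2,3) (2,4) (2,5) (3,1) (3,3) (3,5) (4,2) (4,3) (4,4) (4,5) (5,3) (5,5)

Answer: 19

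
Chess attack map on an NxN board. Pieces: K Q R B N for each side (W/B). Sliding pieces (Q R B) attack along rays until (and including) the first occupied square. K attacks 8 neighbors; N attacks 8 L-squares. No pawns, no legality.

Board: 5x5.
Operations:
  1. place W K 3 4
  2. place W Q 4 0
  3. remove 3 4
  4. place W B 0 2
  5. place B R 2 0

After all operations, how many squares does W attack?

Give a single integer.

Op 1: place WK@(3,4)
Op 2: place WQ@(4,0)
Op 3: remove (3,4)
Op 4: place WB@(0,2)
Op 5: place BR@(2,0)
Per-piece attacks for W:
  WB@(0,2): attacks (1,3) (2,4) (1,1) (2,0) [ray(1,-1) blocked at (2,0)]
  WQ@(4,0): attacks (4,1) (4,2) (4,3) (4,4) (3,0) (2,0) (3,1) (2,2) (1,3) (0,4) [ray(-1,0) blocked at (2,0)]
Union (12 distinct): (0,4) (1,1) (1,3) (2,0) (2,2) (2,4) (3,0) (3,1) (4,1) (4,2) (4,3) (4,4)

Answer: 12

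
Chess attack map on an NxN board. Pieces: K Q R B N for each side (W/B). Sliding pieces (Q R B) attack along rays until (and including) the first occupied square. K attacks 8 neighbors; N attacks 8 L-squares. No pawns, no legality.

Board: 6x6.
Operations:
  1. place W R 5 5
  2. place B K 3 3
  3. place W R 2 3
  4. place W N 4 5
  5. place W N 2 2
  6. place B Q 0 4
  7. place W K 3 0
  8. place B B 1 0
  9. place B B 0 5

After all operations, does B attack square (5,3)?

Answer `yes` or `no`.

Op 1: place WR@(5,5)
Op 2: place BK@(3,3)
Op 3: place WR@(2,3)
Op 4: place WN@(4,5)
Op 5: place WN@(2,2)
Op 6: place BQ@(0,4)
Op 7: place WK@(3,0)
Op 8: place BB@(1,0)
Op 9: place BB@(0,5)
Per-piece attacks for B:
  BQ@(0,4): attacks (0,5) (0,3) (0,2) (0,1) (0,0) (1,4) (2,4) (3,4) (4,4) (5,4) (1,5) (1,3) (2,2) [ray(0,1) blocked at (0,5); ray(1,-1) blocked at (2,2)]
  BB@(0,5): attacks (1,4) (2,3) [ray(1,-1) blocked at (2,3)]
  BB@(1,0): attacks (2,1) (3,2) (4,3) (5,4) (0,1)
  BK@(3,3): attacks (3,4) (3,2) (4,3) (2,3) (4,4) (4,2) (2,4) (2,2)
B attacks (5,3): no

Answer: no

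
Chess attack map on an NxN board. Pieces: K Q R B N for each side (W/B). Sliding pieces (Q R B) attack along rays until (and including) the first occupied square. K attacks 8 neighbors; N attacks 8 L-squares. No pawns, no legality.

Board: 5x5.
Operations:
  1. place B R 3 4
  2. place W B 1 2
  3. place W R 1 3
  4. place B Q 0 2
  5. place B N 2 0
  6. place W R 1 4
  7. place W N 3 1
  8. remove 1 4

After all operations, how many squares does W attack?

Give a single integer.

Op 1: place BR@(3,4)
Op 2: place WB@(1,2)
Op 3: place WR@(1,3)
Op 4: place BQ@(0,2)
Op 5: place BN@(2,0)
Op 6: place WR@(1,4)
Op 7: place WN@(3,1)
Op 8: remove (1,4)
Per-piece attacks for W:
  WB@(1,2): attacks (2,3) (3,4) (2,1) (3,0) (0,3) (0,1) [ray(1,1) blocked at (3,4)]
  WR@(1,3): attacks (1,4) (1,2) (2,3) (3,3) (4,3) (0,3) [ray(0,-1) blocked at (1,2)]
  WN@(3,1): attacks (4,3) (2,3) (1,2) (1,0)
Union (11 distinct): (0,1) (0,3) (1,0) (1,2) (1,4) (2,1) (2,3) (3,0) (3,3) (3,4) (4,3)

Answer: 11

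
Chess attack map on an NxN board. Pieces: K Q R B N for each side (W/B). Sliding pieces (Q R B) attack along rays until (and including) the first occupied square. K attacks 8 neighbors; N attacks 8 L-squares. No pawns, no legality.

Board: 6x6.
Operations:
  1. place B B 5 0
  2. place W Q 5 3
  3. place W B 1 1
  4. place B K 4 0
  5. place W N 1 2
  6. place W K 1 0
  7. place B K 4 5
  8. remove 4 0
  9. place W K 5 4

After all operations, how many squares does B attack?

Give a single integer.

Op 1: place BB@(5,0)
Op 2: place WQ@(5,3)
Op 3: place WB@(1,1)
Op 4: place BK@(4,0)
Op 5: place WN@(1,2)
Op 6: place WK@(1,0)
Op 7: place BK@(4,5)
Op 8: remove (4,0)
Op 9: place WK@(5,4)
Per-piece attacks for B:
  BK@(4,5): attacks (4,4) (5,5) (3,5) (5,4) (3,4)
  BB@(5,0): attacks (4,1) (3,2) (2,3) (1,4) (0,5)
Union (10 distinct): (0,5) (1,4) (2,3) (3,2) (3,4) (3,5) (4,1) (4,4) (5,4) (5,5)

Answer: 10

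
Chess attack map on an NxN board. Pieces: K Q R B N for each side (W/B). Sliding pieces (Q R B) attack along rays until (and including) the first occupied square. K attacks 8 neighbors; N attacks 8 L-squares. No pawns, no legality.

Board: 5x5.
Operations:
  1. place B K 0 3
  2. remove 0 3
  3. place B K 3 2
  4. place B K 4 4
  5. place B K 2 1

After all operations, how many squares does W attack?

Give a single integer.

Op 1: place BK@(0,3)
Op 2: remove (0,3)
Op 3: place BK@(3,2)
Op 4: place BK@(4,4)
Op 5: place BK@(2,1)
Per-piece attacks for W:
Union (0 distinct): (none)

Answer: 0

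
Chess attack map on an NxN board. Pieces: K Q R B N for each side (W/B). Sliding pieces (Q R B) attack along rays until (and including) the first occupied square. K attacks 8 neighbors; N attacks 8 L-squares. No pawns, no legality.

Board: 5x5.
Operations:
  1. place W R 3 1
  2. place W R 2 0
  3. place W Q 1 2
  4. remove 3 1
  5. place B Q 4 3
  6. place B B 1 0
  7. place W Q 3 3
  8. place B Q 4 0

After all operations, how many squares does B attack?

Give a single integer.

Answer: 17

Derivation:
Op 1: place WR@(3,1)
Op 2: place WR@(2,0)
Op 3: place WQ@(1,2)
Op 4: remove (3,1)
Op 5: place BQ@(4,3)
Op 6: place BB@(1,0)
Op 7: place WQ@(3,3)
Op 8: place BQ@(4,0)
Per-piece attacks for B:
  BB@(1,0): attacks (2,1) (3,2) (4,3) (0,1) [ray(1,1) blocked at (4,3)]
  BQ@(4,0): attacks (4,1) (4,2) (4,3) (3,0) (2,0) (3,1) (2,2) (1,3) (0,4) [ray(0,1) blocked at (4,3); ray(-1,0) blocked at (2,0)]
  BQ@(4,3): attacks (4,4) (4,2) (4,1) (4,0) (3,3) (3,4) (3,2) (2,1) (1,0) [ray(0,-1) blocked at (4,0); ray(-1,0) blocked at (3,3); ray(-1,-1) blocked at (1,0)]
Union (17 distinct): (0,1) (0,4) (1,0) (1,3) (2,0) (2,1) (2,2) (3,0) (3,1) (3,2) (3,3) (3,4) (4,0) (4,1) (4,2) (4,3) (4,4)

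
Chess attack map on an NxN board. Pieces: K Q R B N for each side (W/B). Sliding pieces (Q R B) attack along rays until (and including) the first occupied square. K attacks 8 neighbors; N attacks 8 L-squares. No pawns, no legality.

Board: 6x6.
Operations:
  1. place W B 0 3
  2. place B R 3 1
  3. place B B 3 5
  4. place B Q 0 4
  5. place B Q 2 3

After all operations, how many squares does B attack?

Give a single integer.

Op 1: place WB@(0,3)
Op 2: place BR@(3,1)
Op 3: place BB@(3,5)
Op 4: place BQ@(0,4)
Op 5: place BQ@(2,3)
Per-piece attacks for B:
  BQ@(0,4): attacks (0,5) (0,3) (1,4) (2,4) (3,4) (4,4) (5,4) (1,5) (1,3) (2,2) (3,1) [ray(0,-1) blocked at (0,3); ray(1,-1) blocked at (3,1)]
  BQ@(2,3): attacks (2,4) (2,5) (2,2) (2,1) (2,0) (3,3) (4,3) (5,3) (1,3) (0,3) (3,4) (4,5) (3,2) (4,1) (5,0) (1,4) (0,5) (1,2) (0,1) [ray(-1,0) blocked at (0,3)]
  BR@(3,1): attacks (3,2) (3,3) (3,4) (3,5) (3,0) (4,1) (5,1) (2,1) (1,1) (0,1) [ray(0,1) blocked at (3,5)]
  BB@(3,5): attacks (4,4) (5,3) (2,4) (1,3) (0,2)
Union (28 distinct): (0,1) (0,2) (0,3) (0,5) (1,1) (1,2) (1,3) (1,4) (1,5) (2,0) (2,1) (2,2) (2,4) (2,5) (3,0) (3,1) (3,2) (3,3) (3,4) (3,5) (4,1) (4,3) (4,4) (4,5) (5,0) (5,1) (5,3) (5,4)

Answer: 28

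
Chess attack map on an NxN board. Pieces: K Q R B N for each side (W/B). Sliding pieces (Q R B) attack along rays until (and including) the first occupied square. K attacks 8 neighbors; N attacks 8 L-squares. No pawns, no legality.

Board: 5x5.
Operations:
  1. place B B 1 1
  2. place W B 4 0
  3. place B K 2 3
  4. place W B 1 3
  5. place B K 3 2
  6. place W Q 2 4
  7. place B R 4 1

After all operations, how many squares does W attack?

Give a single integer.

Answer: 13

Derivation:
Op 1: place BB@(1,1)
Op 2: place WB@(4,0)
Op 3: place BK@(2,3)
Op 4: place WB@(1,3)
Op 5: place BK@(3,2)
Op 6: place WQ@(2,4)
Op 7: place BR@(4,1)
Per-piece attacks for W:
  WB@(1,3): attacks (2,4) (2,2) (3,1) (4,0) (0,4) (0,2) [ray(1,1) blocked at (2,4); ray(1,-1) blocked at (4,0)]
  WQ@(2,4): attacks (2,3) (3,4) (4,4) (1,4) (0,4) (3,3) (4,2) (1,3) [ray(0,-1) blocked at (2,3); ray(-1,-1) blocked at (1,3)]
  WB@(4,0): attacks (3,1) (2,2) (1,3) [ray(-1,1) blocked at (1,3)]
Union (13 distinct): (0,2) (0,4) (1,3) (1,4) (2,2) (2,3) (2,4) (3,1) (3,3) (3,4) (4,0) (4,2) (4,4)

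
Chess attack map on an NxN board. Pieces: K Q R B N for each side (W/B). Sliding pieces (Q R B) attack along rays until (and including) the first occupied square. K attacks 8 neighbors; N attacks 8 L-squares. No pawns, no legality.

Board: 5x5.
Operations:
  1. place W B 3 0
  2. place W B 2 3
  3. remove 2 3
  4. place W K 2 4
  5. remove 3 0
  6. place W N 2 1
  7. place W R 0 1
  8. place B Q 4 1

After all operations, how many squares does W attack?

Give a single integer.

Answer: 13

Derivation:
Op 1: place WB@(3,0)
Op 2: place WB@(2,3)
Op 3: remove (2,3)
Op 4: place WK@(2,4)
Op 5: remove (3,0)
Op 6: place WN@(2,1)
Op 7: place WR@(0,1)
Op 8: place BQ@(4,1)
Per-piece attacks for W:
  WR@(0,1): attacks (0,2) (0,3) (0,4) (0,0) (1,1) (2,1) [ray(1,0) blocked at (2,1)]
  WN@(2,1): attacks (3,3) (4,2) (1,3) (0,2) (4,0) (0,0)
  WK@(2,4): attacks (2,3) (3,4) (1,4) (3,3) (1,3)
Union (13 distinct): (0,0) (0,2) (0,3) (0,4) (1,1) (1,3) (1,4) (2,1) (2,3) (3,3) (3,4) (4,0) (4,2)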